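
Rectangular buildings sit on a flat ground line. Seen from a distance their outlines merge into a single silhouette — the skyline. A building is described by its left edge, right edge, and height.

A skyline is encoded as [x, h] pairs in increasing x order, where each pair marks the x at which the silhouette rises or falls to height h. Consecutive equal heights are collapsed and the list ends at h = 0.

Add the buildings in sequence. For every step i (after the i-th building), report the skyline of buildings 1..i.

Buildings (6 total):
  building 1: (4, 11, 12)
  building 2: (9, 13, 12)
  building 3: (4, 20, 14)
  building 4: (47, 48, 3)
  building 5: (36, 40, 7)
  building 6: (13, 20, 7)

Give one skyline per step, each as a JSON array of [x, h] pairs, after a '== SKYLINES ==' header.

== SKYLINES ==
[[4,12],[11,0]]
[[4,12],[13,0]]
[[4,14],[20,0]]
[[4,14],[20,0],[47,3],[48,0]]
[[4,14],[20,0],[36,7],[40,0],[47,3],[48,0]]
[[4,14],[20,0],[36,7],[40,0],[47,3],[48,0]]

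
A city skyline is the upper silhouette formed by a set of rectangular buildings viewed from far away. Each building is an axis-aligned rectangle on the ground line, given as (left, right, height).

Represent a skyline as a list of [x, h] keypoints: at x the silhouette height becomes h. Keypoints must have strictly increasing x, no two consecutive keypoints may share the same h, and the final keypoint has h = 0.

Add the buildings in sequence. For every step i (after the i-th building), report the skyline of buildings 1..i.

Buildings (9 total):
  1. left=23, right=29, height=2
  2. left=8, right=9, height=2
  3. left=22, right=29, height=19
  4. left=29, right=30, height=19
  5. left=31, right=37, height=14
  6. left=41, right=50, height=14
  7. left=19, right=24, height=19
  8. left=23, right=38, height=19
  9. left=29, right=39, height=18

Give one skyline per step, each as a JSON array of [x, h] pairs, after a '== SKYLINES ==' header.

== SKYLINES ==
[[23,2],[29,0]]
[[8,2],[9,0],[23,2],[29,0]]
[[8,2],[9,0],[22,19],[29,0]]
[[8,2],[9,0],[22,19],[30,0]]
[[8,2],[9,0],[22,19],[30,0],[31,14],[37,0]]
[[8,2],[9,0],[22,19],[30,0],[31,14],[37,0],[41,14],[50,0]]
[[8,2],[9,0],[19,19],[30,0],[31,14],[37,0],[41,14],[50,0]]
[[8,2],[9,0],[19,19],[38,0],[41,14],[50,0]]
[[8,2],[9,0],[19,19],[38,18],[39,0],[41,14],[50,0]]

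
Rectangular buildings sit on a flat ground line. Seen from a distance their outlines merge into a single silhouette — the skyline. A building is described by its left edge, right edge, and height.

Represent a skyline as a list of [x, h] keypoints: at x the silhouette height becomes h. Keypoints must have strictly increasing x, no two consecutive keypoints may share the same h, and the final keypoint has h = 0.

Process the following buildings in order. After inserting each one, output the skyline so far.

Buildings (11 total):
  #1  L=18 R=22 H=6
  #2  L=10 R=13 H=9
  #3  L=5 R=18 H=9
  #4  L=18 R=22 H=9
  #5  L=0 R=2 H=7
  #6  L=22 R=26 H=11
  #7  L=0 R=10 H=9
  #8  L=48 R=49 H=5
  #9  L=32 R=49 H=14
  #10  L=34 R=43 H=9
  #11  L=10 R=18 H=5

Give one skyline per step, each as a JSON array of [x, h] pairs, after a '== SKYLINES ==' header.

== SKYLINES ==
[[18,6],[22,0]]
[[10,9],[13,0],[18,6],[22,0]]
[[5,9],[18,6],[22,0]]
[[5,9],[22,0]]
[[0,7],[2,0],[5,9],[22,0]]
[[0,7],[2,0],[5,9],[22,11],[26,0]]
[[0,9],[22,11],[26,0]]
[[0,9],[22,11],[26,0],[48,5],[49,0]]
[[0,9],[22,11],[26,0],[32,14],[49,0]]
[[0,9],[22,11],[26,0],[32,14],[49,0]]
[[0,9],[22,11],[26,0],[32,14],[49,0]]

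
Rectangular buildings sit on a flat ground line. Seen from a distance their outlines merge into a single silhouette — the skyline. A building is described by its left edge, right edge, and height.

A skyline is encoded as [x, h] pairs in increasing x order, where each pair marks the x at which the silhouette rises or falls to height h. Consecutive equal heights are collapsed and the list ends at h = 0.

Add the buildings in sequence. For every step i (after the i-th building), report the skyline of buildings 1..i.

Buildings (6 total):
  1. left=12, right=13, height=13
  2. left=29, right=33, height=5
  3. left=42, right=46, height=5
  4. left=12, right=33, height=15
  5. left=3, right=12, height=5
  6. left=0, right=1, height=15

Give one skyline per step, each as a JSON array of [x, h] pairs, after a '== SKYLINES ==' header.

== SKYLINES ==
[[12,13],[13,0]]
[[12,13],[13,0],[29,5],[33,0]]
[[12,13],[13,0],[29,5],[33,0],[42,5],[46,0]]
[[12,15],[33,0],[42,5],[46,0]]
[[3,5],[12,15],[33,0],[42,5],[46,0]]
[[0,15],[1,0],[3,5],[12,15],[33,0],[42,5],[46,0]]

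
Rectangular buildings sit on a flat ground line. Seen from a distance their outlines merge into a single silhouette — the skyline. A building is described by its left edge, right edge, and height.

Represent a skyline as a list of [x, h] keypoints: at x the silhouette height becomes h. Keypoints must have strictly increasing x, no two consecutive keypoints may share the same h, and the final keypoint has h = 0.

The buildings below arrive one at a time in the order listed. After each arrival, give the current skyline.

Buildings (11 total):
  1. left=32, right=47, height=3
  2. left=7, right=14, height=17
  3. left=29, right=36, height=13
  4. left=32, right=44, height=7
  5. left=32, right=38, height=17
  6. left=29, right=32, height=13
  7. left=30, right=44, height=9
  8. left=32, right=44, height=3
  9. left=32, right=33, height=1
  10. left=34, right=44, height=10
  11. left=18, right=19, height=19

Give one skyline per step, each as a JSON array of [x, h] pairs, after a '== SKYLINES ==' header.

== SKYLINES ==
[[32,3],[47,0]]
[[7,17],[14,0],[32,3],[47,0]]
[[7,17],[14,0],[29,13],[36,3],[47,0]]
[[7,17],[14,0],[29,13],[36,7],[44,3],[47,0]]
[[7,17],[14,0],[29,13],[32,17],[38,7],[44,3],[47,0]]
[[7,17],[14,0],[29,13],[32,17],[38,7],[44,3],[47,0]]
[[7,17],[14,0],[29,13],[32,17],[38,9],[44,3],[47,0]]
[[7,17],[14,0],[29,13],[32,17],[38,9],[44,3],[47,0]]
[[7,17],[14,0],[29,13],[32,17],[38,9],[44,3],[47,0]]
[[7,17],[14,0],[29,13],[32,17],[38,10],[44,3],[47,0]]
[[7,17],[14,0],[18,19],[19,0],[29,13],[32,17],[38,10],[44,3],[47,0]]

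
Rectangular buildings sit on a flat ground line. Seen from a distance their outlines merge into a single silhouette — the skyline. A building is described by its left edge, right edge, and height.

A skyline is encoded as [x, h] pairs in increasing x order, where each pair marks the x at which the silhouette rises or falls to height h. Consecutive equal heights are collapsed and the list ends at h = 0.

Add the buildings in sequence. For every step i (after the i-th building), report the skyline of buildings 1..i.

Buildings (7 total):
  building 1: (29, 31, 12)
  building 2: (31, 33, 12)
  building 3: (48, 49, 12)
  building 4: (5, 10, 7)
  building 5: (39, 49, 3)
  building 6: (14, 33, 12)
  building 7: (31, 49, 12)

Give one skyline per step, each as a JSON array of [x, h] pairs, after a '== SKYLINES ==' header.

== SKYLINES ==
[[29,12],[31,0]]
[[29,12],[33,0]]
[[29,12],[33,0],[48,12],[49,0]]
[[5,7],[10,0],[29,12],[33,0],[48,12],[49,0]]
[[5,7],[10,0],[29,12],[33,0],[39,3],[48,12],[49,0]]
[[5,7],[10,0],[14,12],[33,0],[39,3],[48,12],[49,0]]
[[5,7],[10,0],[14,12],[49,0]]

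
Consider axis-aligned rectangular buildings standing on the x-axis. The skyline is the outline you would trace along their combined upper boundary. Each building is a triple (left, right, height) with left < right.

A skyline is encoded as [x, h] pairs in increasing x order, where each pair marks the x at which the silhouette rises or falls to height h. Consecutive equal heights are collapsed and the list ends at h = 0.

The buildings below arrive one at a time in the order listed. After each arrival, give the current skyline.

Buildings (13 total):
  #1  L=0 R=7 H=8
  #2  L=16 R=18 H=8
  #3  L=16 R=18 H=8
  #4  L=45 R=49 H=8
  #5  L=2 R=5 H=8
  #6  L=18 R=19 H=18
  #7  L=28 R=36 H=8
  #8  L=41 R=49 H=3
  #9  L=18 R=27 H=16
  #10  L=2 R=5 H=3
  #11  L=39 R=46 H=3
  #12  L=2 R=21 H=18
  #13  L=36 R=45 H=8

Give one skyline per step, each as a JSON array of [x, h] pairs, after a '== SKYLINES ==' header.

== SKYLINES ==
[[0,8],[7,0]]
[[0,8],[7,0],[16,8],[18,0]]
[[0,8],[7,0],[16,8],[18,0]]
[[0,8],[7,0],[16,8],[18,0],[45,8],[49,0]]
[[0,8],[7,0],[16,8],[18,0],[45,8],[49,0]]
[[0,8],[7,0],[16,8],[18,18],[19,0],[45,8],[49,0]]
[[0,8],[7,0],[16,8],[18,18],[19,0],[28,8],[36,0],[45,8],[49,0]]
[[0,8],[7,0],[16,8],[18,18],[19,0],[28,8],[36,0],[41,3],[45,8],[49,0]]
[[0,8],[7,0],[16,8],[18,18],[19,16],[27,0],[28,8],[36,0],[41,3],[45,8],[49,0]]
[[0,8],[7,0],[16,8],[18,18],[19,16],[27,0],[28,8],[36,0],[41,3],[45,8],[49,0]]
[[0,8],[7,0],[16,8],[18,18],[19,16],[27,0],[28,8],[36,0],[39,3],[45,8],[49,0]]
[[0,8],[2,18],[21,16],[27,0],[28,8],[36,0],[39,3],[45,8],[49,0]]
[[0,8],[2,18],[21,16],[27,0],[28,8],[49,0]]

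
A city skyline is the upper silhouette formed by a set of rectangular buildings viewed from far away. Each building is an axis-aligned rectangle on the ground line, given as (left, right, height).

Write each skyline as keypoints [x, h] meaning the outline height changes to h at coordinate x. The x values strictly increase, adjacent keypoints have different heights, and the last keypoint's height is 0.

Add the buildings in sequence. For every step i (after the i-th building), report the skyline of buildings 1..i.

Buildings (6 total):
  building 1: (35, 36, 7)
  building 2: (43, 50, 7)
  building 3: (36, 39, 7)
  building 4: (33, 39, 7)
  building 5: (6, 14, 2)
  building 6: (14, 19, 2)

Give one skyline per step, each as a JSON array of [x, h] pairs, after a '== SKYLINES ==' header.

== SKYLINES ==
[[35,7],[36,0]]
[[35,7],[36,0],[43,7],[50,0]]
[[35,7],[39,0],[43,7],[50,0]]
[[33,7],[39,0],[43,7],[50,0]]
[[6,2],[14,0],[33,7],[39,0],[43,7],[50,0]]
[[6,2],[19,0],[33,7],[39,0],[43,7],[50,0]]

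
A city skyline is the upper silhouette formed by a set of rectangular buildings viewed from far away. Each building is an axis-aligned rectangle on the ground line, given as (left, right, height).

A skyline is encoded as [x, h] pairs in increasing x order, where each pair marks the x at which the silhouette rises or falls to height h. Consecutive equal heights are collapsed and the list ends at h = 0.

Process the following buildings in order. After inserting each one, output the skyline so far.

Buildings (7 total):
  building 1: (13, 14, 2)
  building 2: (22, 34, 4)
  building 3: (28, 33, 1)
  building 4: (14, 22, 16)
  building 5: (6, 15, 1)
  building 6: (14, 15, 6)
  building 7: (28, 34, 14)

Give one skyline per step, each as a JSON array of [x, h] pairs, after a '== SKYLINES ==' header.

== SKYLINES ==
[[13,2],[14,0]]
[[13,2],[14,0],[22,4],[34,0]]
[[13,2],[14,0],[22,4],[34,0]]
[[13,2],[14,16],[22,4],[34,0]]
[[6,1],[13,2],[14,16],[22,4],[34,0]]
[[6,1],[13,2],[14,16],[22,4],[34,0]]
[[6,1],[13,2],[14,16],[22,4],[28,14],[34,0]]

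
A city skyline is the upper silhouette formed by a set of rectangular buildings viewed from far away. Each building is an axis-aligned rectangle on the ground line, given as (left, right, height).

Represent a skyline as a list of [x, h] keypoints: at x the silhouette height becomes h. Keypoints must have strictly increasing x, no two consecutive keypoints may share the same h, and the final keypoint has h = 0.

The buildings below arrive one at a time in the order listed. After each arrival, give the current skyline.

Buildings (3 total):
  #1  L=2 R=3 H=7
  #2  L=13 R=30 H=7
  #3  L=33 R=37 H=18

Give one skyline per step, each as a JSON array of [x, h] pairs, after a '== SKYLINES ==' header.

== SKYLINES ==
[[2,7],[3,0]]
[[2,7],[3,0],[13,7],[30,0]]
[[2,7],[3,0],[13,7],[30,0],[33,18],[37,0]]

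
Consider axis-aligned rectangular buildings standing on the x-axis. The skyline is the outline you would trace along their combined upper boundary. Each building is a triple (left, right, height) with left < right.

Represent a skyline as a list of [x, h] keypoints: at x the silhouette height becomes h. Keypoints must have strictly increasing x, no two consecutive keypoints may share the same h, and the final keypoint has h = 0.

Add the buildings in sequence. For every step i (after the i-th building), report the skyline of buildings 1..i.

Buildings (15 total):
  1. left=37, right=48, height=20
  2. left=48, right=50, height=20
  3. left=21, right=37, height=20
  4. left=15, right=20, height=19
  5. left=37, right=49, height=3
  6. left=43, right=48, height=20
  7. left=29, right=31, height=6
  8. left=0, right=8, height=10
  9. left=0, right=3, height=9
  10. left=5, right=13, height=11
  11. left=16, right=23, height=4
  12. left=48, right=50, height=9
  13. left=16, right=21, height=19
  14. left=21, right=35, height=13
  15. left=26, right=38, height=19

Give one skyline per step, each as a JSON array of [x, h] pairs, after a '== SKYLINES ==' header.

== SKYLINES ==
[[37,20],[48,0]]
[[37,20],[50,0]]
[[21,20],[50,0]]
[[15,19],[20,0],[21,20],[50,0]]
[[15,19],[20,0],[21,20],[50,0]]
[[15,19],[20,0],[21,20],[50,0]]
[[15,19],[20,0],[21,20],[50,0]]
[[0,10],[8,0],[15,19],[20,0],[21,20],[50,0]]
[[0,10],[8,0],[15,19],[20,0],[21,20],[50,0]]
[[0,10],[5,11],[13,0],[15,19],[20,0],[21,20],[50,0]]
[[0,10],[5,11],[13,0],[15,19],[20,4],[21,20],[50,0]]
[[0,10],[5,11],[13,0],[15,19],[20,4],[21,20],[50,0]]
[[0,10],[5,11],[13,0],[15,19],[21,20],[50,0]]
[[0,10],[5,11],[13,0],[15,19],[21,20],[50,0]]
[[0,10],[5,11],[13,0],[15,19],[21,20],[50,0]]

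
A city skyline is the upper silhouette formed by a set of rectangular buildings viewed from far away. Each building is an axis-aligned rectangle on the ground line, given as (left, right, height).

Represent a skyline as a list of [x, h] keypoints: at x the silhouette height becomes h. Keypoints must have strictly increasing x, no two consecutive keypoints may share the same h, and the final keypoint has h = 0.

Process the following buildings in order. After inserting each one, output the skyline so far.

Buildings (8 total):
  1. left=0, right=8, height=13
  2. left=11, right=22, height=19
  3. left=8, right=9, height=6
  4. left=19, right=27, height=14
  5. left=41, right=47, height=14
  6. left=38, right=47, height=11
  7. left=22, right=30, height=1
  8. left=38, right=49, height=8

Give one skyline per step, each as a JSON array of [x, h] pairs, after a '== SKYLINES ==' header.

== SKYLINES ==
[[0,13],[8,0]]
[[0,13],[8,0],[11,19],[22,0]]
[[0,13],[8,6],[9,0],[11,19],[22,0]]
[[0,13],[8,6],[9,0],[11,19],[22,14],[27,0]]
[[0,13],[8,6],[9,0],[11,19],[22,14],[27,0],[41,14],[47,0]]
[[0,13],[8,6],[9,0],[11,19],[22,14],[27,0],[38,11],[41,14],[47,0]]
[[0,13],[8,6],[9,0],[11,19],[22,14],[27,1],[30,0],[38,11],[41,14],[47,0]]
[[0,13],[8,6],[9,0],[11,19],[22,14],[27,1],[30,0],[38,11],[41,14],[47,8],[49,0]]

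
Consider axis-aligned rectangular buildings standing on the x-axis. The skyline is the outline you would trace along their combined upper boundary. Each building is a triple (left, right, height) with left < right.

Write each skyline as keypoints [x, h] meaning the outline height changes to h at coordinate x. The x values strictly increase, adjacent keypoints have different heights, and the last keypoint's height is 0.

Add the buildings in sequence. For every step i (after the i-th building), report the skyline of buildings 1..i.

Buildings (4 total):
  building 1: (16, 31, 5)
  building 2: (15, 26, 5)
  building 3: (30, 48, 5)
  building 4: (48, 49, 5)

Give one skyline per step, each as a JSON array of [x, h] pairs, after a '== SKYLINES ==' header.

== SKYLINES ==
[[16,5],[31,0]]
[[15,5],[31,0]]
[[15,5],[48,0]]
[[15,5],[49,0]]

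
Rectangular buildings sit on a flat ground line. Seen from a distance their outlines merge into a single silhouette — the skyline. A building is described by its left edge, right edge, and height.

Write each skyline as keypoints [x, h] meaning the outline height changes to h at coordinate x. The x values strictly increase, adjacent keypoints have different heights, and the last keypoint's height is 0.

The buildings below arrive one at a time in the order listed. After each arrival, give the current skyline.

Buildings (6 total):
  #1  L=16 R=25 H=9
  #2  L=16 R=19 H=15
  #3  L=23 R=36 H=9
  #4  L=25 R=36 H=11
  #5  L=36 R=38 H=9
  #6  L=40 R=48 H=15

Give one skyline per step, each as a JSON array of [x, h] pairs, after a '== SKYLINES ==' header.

== SKYLINES ==
[[16,9],[25,0]]
[[16,15],[19,9],[25,0]]
[[16,15],[19,9],[36,0]]
[[16,15],[19,9],[25,11],[36,0]]
[[16,15],[19,9],[25,11],[36,9],[38,0]]
[[16,15],[19,9],[25,11],[36,9],[38,0],[40,15],[48,0]]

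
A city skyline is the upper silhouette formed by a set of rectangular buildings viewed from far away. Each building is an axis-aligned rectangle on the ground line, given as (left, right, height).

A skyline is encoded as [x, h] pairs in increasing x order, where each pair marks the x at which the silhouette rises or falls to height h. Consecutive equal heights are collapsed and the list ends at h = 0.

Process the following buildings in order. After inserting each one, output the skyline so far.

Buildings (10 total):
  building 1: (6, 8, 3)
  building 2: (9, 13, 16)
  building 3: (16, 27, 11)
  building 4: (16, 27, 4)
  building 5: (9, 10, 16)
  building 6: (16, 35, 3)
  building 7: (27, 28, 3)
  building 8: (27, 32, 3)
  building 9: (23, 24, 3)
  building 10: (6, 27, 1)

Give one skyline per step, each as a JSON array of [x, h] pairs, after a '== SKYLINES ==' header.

== SKYLINES ==
[[6,3],[8,0]]
[[6,3],[8,0],[9,16],[13,0]]
[[6,3],[8,0],[9,16],[13,0],[16,11],[27,0]]
[[6,3],[8,0],[9,16],[13,0],[16,11],[27,0]]
[[6,3],[8,0],[9,16],[13,0],[16,11],[27,0]]
[[6,3],[8,0],[9,16],[13,0],[16,11],[27,3],[35,0]]
[[6,3],[8,0],[9,16],[13,0],[16,11],[27,3],[35,0]]
[[6,3],[8,0],[9,16],[13,0],[16,11],[27,3],[35,0]]
[[6,3],[8,0],[9,16],[13,0],[16,11],[27,3],[35,0]]
[[6,3],[8,1],[9,16],[13,1],[16,11],[27,3],[35,0]]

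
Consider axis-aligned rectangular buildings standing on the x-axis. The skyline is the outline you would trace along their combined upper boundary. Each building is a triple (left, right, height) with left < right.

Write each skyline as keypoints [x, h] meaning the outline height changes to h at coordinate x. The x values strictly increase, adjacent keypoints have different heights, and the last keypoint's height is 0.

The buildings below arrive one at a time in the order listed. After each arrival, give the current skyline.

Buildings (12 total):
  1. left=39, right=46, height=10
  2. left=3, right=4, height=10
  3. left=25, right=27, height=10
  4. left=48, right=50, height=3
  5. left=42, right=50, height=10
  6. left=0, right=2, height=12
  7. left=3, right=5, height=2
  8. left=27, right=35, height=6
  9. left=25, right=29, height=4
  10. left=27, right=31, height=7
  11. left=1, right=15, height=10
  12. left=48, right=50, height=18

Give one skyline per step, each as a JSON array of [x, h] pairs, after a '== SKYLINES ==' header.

== SKYLINES ==
[[39,10],[46,0]]
[[3,10],[4,0],[39,10],[46,0]]
[[3,10],[4,0],[25,10],[27,0],[39,10],[46,0]]
[[3,10],[4,0],[25,10],[27,0],[39,10],[46,0],[48,3],[50,0]]
[[3,10],[4,0],[25,10],[27,0],[39,10],[50,0]]
[[0,12],[2,0],[3,10],[4,0],[25,10],[27,0],[39,10],[50,0]]
[[0,12],[2,0],[3,10],[4,2],[5,0],[25,10],[27,0],[39,10],[50,0]]
[[0,12],[2,0],[3,10],[4,2],[5,0],[25,10],[27,6],[35,0],[39,10],[50,0]]
[[0,12],[2,0],[3,10],[4,2],[5,0],[25,10],[27,6],[35,0],[39,10],[50,0]]
[[0,12],[2,0],[3,10],[4,2],[5,0],[25,10],[27,7],[31,6],[35,0],[39,10],[50,0]]
[[0,12],[2,10],[15,0],[25,10],[27,7],[31,6],[35,0],[39,10],[50,0]]
[[0,12],[2,10],[15,0],[25,10],[27,7],[31,6],[35,0],[39,10],[48,18],[50,0]]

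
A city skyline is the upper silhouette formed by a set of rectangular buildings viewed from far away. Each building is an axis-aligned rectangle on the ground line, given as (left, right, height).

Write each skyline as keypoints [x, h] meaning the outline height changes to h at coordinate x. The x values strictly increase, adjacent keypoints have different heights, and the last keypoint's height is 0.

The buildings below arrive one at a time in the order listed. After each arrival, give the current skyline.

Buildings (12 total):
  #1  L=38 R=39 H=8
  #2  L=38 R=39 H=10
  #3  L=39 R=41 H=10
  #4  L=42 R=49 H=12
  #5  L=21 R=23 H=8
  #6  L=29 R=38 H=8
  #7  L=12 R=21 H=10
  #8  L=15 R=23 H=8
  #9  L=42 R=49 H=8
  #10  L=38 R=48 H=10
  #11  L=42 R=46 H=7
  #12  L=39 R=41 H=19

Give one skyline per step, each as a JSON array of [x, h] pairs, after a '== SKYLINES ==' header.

== SKYLINES ==
[[38,8],[39,0]]
[[38,10],[39,0]]
[[38,10],[41,0]]
[[38,10],[41,0],[42,12],[49,0]]
[[21,8],[23,0],[38,10],[41,0],[42,12],[49,0]]
[[21,8],[23,0],[29,8],[38,10],[41,0],[42,12],[49,0]]
[[12,10],[21,8],[23,0],[29,8],[38,10],[41,0],[42,12],[49,0]]
[[12,10],[21,8],[23,0],[29,8],[38,10],[41,0],[42,12],[49,0]]
[[12,10],[21,8],[23,0],[29,8],[38,10],[41,0],[42,12],[49,0]]
[[12,10],[21,8],[23,0],[29,8],[38,10],[42,12],[49,0]]
[[12,10],[21,8],[23,0],[29,8],[38,10],[42,12],[49,0]]
[[12,10],[21,8],[23,0],[29,8],[38,10],[39,19],[41,10],[42,12],[49,0]]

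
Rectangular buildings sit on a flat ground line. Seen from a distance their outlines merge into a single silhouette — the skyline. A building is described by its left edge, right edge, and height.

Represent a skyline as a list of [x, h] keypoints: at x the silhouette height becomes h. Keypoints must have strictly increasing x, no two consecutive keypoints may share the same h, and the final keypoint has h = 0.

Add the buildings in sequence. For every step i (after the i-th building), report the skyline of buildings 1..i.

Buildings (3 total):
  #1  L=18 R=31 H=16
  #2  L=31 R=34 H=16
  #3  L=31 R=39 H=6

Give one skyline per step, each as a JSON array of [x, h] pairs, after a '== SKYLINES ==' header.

== SKYLINES ==
[[18,16],[31,0]]
[[18,16],[34,0]]
[[18,16],[34,6],[39,0]]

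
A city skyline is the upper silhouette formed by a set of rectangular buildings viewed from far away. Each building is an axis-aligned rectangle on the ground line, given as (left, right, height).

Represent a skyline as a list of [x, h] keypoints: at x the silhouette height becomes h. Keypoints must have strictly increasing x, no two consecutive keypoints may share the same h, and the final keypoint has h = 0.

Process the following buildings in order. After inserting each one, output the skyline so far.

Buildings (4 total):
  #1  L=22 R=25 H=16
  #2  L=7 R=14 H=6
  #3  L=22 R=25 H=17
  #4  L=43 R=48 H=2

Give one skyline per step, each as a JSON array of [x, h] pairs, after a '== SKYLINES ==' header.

== SKYLINES ==
[[22,16],[25,0]]
[[7,6],[14,0],[22,16],[25,0]]
[[7,6],[14,0],[22,17],[25,0]]
[[7,6],[14,0],[22,17],[25,0],[43,2],[48,0]]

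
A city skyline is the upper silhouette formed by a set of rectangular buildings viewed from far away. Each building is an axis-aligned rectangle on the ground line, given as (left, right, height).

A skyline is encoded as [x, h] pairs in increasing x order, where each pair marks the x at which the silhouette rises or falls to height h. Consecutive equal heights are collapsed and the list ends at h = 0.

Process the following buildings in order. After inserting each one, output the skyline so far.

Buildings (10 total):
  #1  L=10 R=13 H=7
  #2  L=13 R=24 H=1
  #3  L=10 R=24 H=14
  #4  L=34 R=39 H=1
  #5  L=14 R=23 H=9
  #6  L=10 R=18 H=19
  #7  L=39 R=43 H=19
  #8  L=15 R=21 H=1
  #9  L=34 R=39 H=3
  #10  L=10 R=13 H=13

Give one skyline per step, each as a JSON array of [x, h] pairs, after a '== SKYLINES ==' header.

== SKYLINES ==
[[10,7],[13,0]]
[[10,7],[13,1],[24,0]]
[[10,14],[24,0]]
[[10,14],[24,0],[34,1],[39,0]]
[[10,14],[24,0],[34,1],[39,0]]
[[10,19],[18,14],[24,0],[34,1],[39,0]]
[[10,19],[18,14],[24,0],[34,1],[39,19],[43,0]]
[[10,19],[18,14],[24,0],[34,1],[39,19],[43,0]]
[[10,19],[18,14],[24,0],[34,3],[39,19],[43,0]]
[[10,19],[18,14],[24,0],[34,3],[39,19],[43,0]]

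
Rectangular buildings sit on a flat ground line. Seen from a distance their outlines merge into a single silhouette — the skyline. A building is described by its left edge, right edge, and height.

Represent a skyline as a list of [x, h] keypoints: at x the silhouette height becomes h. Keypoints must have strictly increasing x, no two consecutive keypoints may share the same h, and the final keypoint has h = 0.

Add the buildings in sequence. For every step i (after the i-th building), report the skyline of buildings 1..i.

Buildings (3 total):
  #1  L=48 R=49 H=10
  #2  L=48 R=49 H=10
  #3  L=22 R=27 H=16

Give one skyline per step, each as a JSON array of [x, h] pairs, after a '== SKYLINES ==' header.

== SKYLINES ==
[[48,10],[49,0]]
[[48,10],[49,0]]
[[22,16],[27,0],[48,10],[49,0]]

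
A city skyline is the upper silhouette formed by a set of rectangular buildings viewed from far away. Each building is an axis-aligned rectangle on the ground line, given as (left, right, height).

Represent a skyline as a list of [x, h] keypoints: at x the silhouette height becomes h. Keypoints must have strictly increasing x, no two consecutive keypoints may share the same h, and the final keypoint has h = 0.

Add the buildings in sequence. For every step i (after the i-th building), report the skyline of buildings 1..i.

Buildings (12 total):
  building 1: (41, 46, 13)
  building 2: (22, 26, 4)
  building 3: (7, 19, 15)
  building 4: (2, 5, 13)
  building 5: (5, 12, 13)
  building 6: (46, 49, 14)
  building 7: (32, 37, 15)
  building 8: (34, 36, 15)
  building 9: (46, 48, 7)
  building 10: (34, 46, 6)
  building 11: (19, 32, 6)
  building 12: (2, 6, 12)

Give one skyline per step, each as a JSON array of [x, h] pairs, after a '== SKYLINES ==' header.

== SKYLINES ==
[[41,13],[46,0]]
[[22,4],[26,0],[41,13],[46,0]]
[[7,15],[19,0],[22,4],[26,0],[41,13],[46,0]]
[[2,13],[5,0],[7,15],[19,0],[22,4],[26,0],[41,13],[46,0]]
[[2,13],[7,15],[19,0],[22,4],[26,0],[41,13],[46,0]]
[[2,13],[7,15],[19,0],[22,4],[26,0],[41,13],[46,14],[49,0]]
[[2,13],[7,15],[19,0],[22,4],[26,0],[32,15],[37,0],[41,13],[46,14],[49,0]]
[[2,13],[7,15],[19,0],[22,4],[26,0],[32,15],[37,0],[41,13],[46,14],[49,0]]
[[2,13],[7,15],[19,0],[22,4],[26,0],[32,15],[37,0],[41,13],[46,14],[49,0]]
[[2,13],[7,15],[19,0],[22,4],[26,0],[32,15],[37,6],[41,13],[46,14],[49,0]]
[[2,13],[7,15],[19,6],[32,15],[37,6],[41,13],[46,14],[49,0]]
[[2,13],[7,15],[19,6],[32,15],[37,6],[41,13],[46,14],[49,0]]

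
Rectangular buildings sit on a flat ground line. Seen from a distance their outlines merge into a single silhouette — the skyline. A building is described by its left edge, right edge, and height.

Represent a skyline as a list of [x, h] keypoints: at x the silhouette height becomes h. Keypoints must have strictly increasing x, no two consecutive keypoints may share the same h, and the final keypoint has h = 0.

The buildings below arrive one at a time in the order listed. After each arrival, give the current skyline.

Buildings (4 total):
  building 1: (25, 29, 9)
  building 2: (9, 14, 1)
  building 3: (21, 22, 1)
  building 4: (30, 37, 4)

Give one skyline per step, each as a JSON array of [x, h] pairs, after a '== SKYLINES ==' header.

== SKYLINES ==
[[25,9],[29,0]]
[[9,1],[14,0],[25,9],[29,0]]
[[9,1],[14,0],[21,1],[22,0],[25,9],[29,0]]
[[9,1],[14,0],[21,1],[22,0],[25,9],[29,0],[30,4],[37,0]]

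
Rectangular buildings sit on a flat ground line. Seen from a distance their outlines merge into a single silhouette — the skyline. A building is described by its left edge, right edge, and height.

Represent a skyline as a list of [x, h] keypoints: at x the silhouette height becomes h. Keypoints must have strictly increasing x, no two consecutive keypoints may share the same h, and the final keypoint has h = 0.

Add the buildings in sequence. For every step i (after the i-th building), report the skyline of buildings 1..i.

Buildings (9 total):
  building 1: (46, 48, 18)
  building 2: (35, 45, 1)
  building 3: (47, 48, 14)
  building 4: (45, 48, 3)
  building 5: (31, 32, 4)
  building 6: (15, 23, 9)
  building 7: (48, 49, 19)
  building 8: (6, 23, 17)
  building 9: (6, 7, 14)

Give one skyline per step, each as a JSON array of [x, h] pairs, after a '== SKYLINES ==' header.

== SKYLINES ==
[[46,18],[48,0]]
[[35,1],[45,0],[46,18],[48,0]]
[[35,1],[45,0],[46,18],[48,0]]
[[35,1],[45,3],[46,18],[48,0]]
[[31,4],[32,0],[35,1],[45,3],[46,18],[48,0]]
[[15,9],[23,0],[31,4],[32,0],[35,1],[45,3],[46,18],[48,0]]
[[15,9],[23,0],[31,4],[32,0],[35,1],[45,3],[46,18],[48,19],[49,0]]
[[6,17],[23,0],[31,4],[32,0],[35,1],[45,3],[46,18],[48,19],[49,0]]
[[6,17],[23,0],[31,4],[32,0],[35,1],[45,3],[46,18],[48,19],[49,0]]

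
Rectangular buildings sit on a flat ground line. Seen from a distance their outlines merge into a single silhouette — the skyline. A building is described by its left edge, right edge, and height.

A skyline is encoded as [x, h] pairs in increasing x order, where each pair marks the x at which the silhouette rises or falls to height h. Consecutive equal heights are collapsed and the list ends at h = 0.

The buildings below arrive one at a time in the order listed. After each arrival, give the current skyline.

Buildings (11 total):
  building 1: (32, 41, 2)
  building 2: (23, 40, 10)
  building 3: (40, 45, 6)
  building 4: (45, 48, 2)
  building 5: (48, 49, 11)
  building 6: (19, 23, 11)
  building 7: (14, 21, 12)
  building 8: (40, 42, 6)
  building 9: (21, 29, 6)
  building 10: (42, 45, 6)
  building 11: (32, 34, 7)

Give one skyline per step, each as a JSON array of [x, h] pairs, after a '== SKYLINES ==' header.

== SKYLINES ==
[[32,2],[41,0]]
[[23,10],[40,2],[41,0]]
[[23,10],[40,6],[45,0]]
[[23,10],[40,6],[45,2],[48,0]]
[[23,10],[40,6],[45,2],[48,11],[49,0]]
[[19,11],[23,10],[40,6],[45,2],[48,11],[49,0]]
[[14,12],[21,11],[23,10],[40,6],[45,2],[48,11],[49,0]]
[[14,12],[21,11],[23,10],[40,6],[45,2],[48,11],[49,0]]
[[14,12],[21,11],[23,10],[40,6],[45,2],[48,11],[49,0]]
[[14,12],[21,11],[23,10],[40,6],[45,2],[48,11],[49,0]]
[[14,12],[21,11],[23,10],[40,6],[45,2],[48,11],[49,0]]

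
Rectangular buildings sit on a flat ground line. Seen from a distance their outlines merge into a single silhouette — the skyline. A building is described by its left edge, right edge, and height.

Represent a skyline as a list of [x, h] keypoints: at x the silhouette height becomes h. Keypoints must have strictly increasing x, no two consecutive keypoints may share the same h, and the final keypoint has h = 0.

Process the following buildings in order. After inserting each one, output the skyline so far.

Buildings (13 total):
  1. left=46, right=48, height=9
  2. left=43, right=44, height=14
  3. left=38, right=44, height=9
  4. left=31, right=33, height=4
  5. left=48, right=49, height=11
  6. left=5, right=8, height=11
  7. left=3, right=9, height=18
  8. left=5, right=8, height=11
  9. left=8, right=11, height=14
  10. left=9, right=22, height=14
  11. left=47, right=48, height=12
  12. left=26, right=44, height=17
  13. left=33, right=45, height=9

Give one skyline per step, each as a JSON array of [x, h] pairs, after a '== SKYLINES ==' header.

== SKYLINES ==
[[46,9],[48,0]]
[[43,14],[44,0],[46,9],[48,0]]
[[38,9],[43,14],[44,0],[46,9],[48,0]]
[[31,4],[33,0],[38,9],[43,14],[44,0],[46,9],[48,0]]
[[31,4],[33,0],[38,9],[43,14],[44,0],[46,9],[48,11],[49,0]]
[[5,11],[8,0],[31,4],[33,0],[38,9],[43,14],[44,0],[46,9],[48,11],[49,0]]
[[3,18],[9,0],[31,4],[33,0],[38,9],[43,14],[44,0],[46,9],[48,11],[49,0]]
[[3,18],[9,0],[31,4],[33,0],[38,9],[43,14],[44,0],[46,9],[48,11],[49,0]]
[[3,18],[9,14],[11,0],[31,4],[33,0],[38,9],[43,14],[44,0],[46,9],[48,11],[49,0]]
[[3,18],[9,14],[22,0],[31,4],[33,0],[38,9],[43,14],[44,0],[46,9],[48,11],[49,0]]
[[3,18],[9,14],[22,0],[31,4],[33,0],[38,9],[43,14],[44,0],[46,9],[47,12],[48,11],[49,0]]
[[3,18],[9,14],[22,0],[26,17],[44,0],[46,9],[47,12],[48,11],[49,0]]
[[3,18],[9,14],[22,0],[26,17],[44,9],[45,0],[46,9],[47,12],[48,11],[49,0]]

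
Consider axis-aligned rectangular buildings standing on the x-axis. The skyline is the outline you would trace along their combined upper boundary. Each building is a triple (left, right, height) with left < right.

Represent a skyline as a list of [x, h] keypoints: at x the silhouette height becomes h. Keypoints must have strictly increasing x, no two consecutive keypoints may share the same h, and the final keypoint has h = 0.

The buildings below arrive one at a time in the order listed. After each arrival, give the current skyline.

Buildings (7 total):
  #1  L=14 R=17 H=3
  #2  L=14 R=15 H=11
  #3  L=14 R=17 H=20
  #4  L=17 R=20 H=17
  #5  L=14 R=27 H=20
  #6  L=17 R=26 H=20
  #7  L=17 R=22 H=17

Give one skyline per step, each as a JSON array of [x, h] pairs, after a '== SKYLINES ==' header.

== SKYLINES ==
[[14,3],[17,0]]
[[14,11],[15,3],[17,0]]
[[14,20],[17,0]]
[[14,20],[17,17],[20,0]]
[[14,20],[27,0]]
[[14,20],[27,0]]
[[14,20],[27,0]]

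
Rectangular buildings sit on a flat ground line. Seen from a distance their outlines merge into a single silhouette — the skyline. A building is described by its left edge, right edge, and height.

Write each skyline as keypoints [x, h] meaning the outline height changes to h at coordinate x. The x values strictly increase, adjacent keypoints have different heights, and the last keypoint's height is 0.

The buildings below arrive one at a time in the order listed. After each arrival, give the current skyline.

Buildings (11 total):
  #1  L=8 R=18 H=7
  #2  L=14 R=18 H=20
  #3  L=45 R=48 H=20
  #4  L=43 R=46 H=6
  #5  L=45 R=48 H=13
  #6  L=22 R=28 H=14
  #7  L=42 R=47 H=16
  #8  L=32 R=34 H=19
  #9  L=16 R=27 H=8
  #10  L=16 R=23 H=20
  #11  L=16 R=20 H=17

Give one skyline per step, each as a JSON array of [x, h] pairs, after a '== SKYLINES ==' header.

== SKYLINES ==
[[8,7],[18,0]]
[[8,7],[14,20],[18,0]]
[[8,7],[14,20],[18,0],[45,20],[48,0]]
[[8,7],[14,20],[18,0],[43,6],[45,20],[48,0]]
[[8,7],[14,20],[18,0],[43,6],[45,20],[48,0]]
[[8,7],[14,20],[18,0],[22,14],[28,0],[43,6],[45,20],[48,0]]
[[8,7],[14,20],[18,0],[22,14],[28,0],[42,16],[45,20],[48,0]]
[[8,7],[14,20],[18,0],[22,14],[28,0],[32,19],[34,0],[42,16],[45,20],[48,0]]
[[8,7],[14,20],[18,8],[22,14],[28,0],[32,19],[34,0],[42,16],[45,20],[48,0]]
[[8,7],[14,20],[23,14],[28,0],[32,19],[34,0],[42,16],[45,20],[48,0]]
[[8,7],[14,20],[23,14],[28,0],[32,19],[34,0],[42,16],[45,20],[48,0]]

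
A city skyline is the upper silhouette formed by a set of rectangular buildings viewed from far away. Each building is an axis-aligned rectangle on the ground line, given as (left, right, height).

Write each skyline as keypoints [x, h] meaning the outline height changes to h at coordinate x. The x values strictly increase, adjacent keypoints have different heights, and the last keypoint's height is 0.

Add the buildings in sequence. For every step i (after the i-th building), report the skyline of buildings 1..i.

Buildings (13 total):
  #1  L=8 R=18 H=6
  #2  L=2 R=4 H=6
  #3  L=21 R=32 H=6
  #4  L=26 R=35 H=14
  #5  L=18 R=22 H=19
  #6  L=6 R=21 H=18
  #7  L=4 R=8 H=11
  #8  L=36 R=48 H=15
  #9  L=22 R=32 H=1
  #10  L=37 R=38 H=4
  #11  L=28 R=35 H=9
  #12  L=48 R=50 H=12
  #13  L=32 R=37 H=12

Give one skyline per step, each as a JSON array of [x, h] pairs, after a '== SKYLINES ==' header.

== SKYLINES ==
[[8,6],[18,0]]
[[2,6],[4,0],[8,6],[18,0]]
[[2,6],[4,0],[8,6],[18,0],[21,6],[32,0]]
[[2,6],[4,0],[8,6],[18,0],[21,6],[26,14],[35,0]]
[[2,6],[4,0],[8,6],[18,19],[22,6],[26,14],[35,0]]
[[2,6],[4,0],[6,18],[18,19],[22,6],[26,14],[35,0]]
[[2,6],[4,11],[6,18],[18,19],[22,6],[26,14],[35,0]]
[[2,6],[4,11],[6,18],[18,19],[22,6],[26,14],[35,0],[36,15],[48,0]]
[[2,6],[4,11],[6,18],[18,19],[22,6],[26,14],[35,0],[36,15],[48,0]]
[[2,6],[4,11],[6,18],[18,19],[22,6],[26,14],[35,0],[36,15],[48,0]]
[[2,6],[4,11],[6,18],[18,19],[22,6],[26,14],[35,0],[36,15],[48,0]]
[[2,6],[4,11],[6,18],[18,19],[22,6],[26,14],[35,0],[36,15],[48,12],[50,0]]
[[2,6],[4,11],[6,18],[18,19],[22,6],[26,14],[35,12],[36,15],[48,12],[50,0]]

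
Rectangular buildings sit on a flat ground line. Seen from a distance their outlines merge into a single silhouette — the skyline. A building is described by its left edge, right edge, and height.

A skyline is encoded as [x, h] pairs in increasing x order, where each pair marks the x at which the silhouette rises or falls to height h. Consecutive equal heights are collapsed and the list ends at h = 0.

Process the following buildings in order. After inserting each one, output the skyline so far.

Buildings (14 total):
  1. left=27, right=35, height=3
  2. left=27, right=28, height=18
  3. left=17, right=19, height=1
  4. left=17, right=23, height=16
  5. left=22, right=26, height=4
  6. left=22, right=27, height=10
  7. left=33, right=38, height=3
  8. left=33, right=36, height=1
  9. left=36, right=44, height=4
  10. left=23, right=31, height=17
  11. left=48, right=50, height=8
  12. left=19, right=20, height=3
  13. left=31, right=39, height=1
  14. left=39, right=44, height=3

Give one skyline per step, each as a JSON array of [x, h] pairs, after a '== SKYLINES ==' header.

== SKYLINES ==
[[27,3],[35,0]]
[[27,18],[28,3],[35,0]]
[[17,1],[19,0],[27,18],[28,3],[35,0]]
[[17,16],[23,0],[27,18],[28,3],[35,0]]
[[17,16],[23,4],[26,0],[27,18],[28,3],[35,0]]
[[17,16],[23,10],[27,18],[28,3],[35,0]]
[[17,16],[23,10],[27,18],[28,3],[38,0]]
[[17,16],[23,10],[27,18],[28,3],[38,0]]
[[17,16],[23,10],[27,18],[28,3],[36,4],[44,0]]
[[17,16],[23,17],[27,18],[28,17],[31,3],[36,4],[44,0]]
[[17,16],[23,17],[27,18],[28,17],[31,3],[36,4],[44,0],[48,8],[50,0]]
[[17,16],[23,17],[27,18],[28,17],[31,3],[36,4],[44,0],[48,8],[50,0]]
[[17,16],[23,17],[27,18],[28,17],[31,3],[36,4],[44,0],[48,8],[50,0]]
[[17,16],[23,17],[27,18],[28,17],[31,3],[36,4],[44,0],[48,8],[50,0]]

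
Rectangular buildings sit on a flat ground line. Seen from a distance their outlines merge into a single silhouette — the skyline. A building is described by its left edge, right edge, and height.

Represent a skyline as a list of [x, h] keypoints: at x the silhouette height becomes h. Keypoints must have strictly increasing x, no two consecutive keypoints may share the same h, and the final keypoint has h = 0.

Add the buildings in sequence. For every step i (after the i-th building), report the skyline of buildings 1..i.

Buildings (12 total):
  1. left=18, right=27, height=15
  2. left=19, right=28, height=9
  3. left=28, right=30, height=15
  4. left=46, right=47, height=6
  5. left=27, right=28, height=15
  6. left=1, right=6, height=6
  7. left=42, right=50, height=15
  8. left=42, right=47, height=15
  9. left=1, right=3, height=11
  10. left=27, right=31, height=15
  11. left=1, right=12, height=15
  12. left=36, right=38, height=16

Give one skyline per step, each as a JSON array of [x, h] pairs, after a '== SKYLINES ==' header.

== SKYLINES ==
[[18,15],[27,0]]
[[18,15],[27,9],[28,0]]
[[18,15],[27,9],[28,15],[30,0]]
[[18,15],[27,9],[28,15],[30,0],[46,6],[47,0]]
[[18,15],[30,0],[46,6],[47,0]]
[[1,6],[6,0],[18,15],[30,0],[46,6],[47,0]]
[[1,6],[6,0],[18,15],[30,0],[42,15],[50,0]]
[[1,6],[6,0],[18,15],[30,0],[42,15],[50,0]]
[[1,11],[3,6],[6,0],[18,15],[30,0],[42,15],[50,0]]
[[1,11],[3,6],[6,0],[18,15],[31,0],[42,15],[50,0]]
[[1,15],[12,0],[18,15],[31,0],[42,15],[50,0]]
[[1,15],[12,0],[18,15],[31,0],[36,16],[38,0],[42,15],[50,0]]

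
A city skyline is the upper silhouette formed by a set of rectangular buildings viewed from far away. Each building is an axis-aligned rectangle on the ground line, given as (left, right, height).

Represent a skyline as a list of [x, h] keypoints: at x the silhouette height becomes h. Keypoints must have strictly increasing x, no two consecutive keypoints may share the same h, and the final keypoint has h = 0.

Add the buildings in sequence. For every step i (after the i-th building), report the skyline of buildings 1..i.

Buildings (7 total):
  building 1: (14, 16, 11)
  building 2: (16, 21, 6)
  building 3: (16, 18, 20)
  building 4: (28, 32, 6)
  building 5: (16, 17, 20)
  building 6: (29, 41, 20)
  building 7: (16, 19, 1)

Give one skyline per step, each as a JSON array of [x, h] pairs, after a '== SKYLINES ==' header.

== SKYLINES ==
[[14,11],[16,0]]
[[14,11],[16,6],[21,0]]
[[14,11],[16,20],[18,6],[21,0]]
[[14,11],[16,20],[18,6],[21,0],[28,6],[32,0]]
[[14,11],[16,20],[18,6],[21,0],[28,6],[32,0]]
[[14,11],[16,20],[18,6],[21,0],[28,6],[29,20],[41,0]]
[[14,11],[16,20],[18,6],[21,0],[28,6],[29,20],[41,0]]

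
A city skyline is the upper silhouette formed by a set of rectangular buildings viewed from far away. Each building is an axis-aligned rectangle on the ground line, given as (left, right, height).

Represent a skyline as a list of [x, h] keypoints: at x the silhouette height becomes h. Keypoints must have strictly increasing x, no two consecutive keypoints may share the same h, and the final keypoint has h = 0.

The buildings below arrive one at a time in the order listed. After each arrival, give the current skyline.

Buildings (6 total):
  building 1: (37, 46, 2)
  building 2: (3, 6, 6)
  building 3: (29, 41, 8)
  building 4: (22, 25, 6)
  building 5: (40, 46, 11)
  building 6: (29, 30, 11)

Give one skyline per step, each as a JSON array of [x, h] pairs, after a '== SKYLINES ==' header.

== SKYLINES ==
[[37,2],[46,0]]
[[3,6],[6,0],[37,2],[46,0]]
[[3,6],[6,0],[29,8],[41,2],[46,0]]
[[3,6],[6,0],[22,6],[25,0],[29,8],[41,2],[46,0]]
[[3,6],[6,0],[22,6],[25,0],[29,8],[40,11],[46,0]]
[[3,6],[6,0],[22,6],[25,0],[29,11],[30,8],[40,11],[46,0]]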